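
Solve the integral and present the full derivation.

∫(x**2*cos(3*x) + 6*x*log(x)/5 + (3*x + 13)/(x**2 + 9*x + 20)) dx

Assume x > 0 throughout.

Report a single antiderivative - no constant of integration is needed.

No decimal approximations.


Step 1. Rewrite: now ∫(6*x*log(x)/5) dx + ∫(x**2*cos(3*x)) dx + ∫((3*x + 13)/(x**2 + 9*x + 20)) dx.
Step 2. Integrate ∫(x**2*cos(3*x)) dx by parts with u = x**2, dv = (cos(3*x)) dx, so v = sin(3*x)/3: now x**2*sin(3*x)/3 + ∫(6*x*log(x)/5) dx + ∫(-2*x*sin(3*x)/3) dx + ∫((3*x + 13)/(x**2 + 9*x + 20)) dx.
Step 3. Integrate ∫(-2*x*sin(3*x)/3) dx by parts with u = x, dv = (-2*sin(3*x)/3) dx, so v = 2*cos(3*x)/9: now x**2*sin(3*x)/3 + 2*x*cos(3*x)/9 + ∫(6*x*log(x)/5) dx + ∫((3*x + 13)/(x**2 + 9*x + 20)) dx + ∫(-2*cos(3*x)/9) dx.
Step 4. Evaluate the standard form: now x**2*sin(3*x)/3 + 2*x*cos(3*x)/9 - 2*sin(3*x)/27 + ∫(6*x*log(x)/5) dx + ∫((3*x + 13)/(x**2 + 9*x + 20)) dx.
Step 5. Decompose ∫((3*x + 13)/(x**2 + 9*x + 20)) dx by partial fractions, (3*x + 13)/(x**2 + 9*x + 20) = 2/(x + 5) + 1/(x + 4): now x**2*sin(3*x)/3 + 2*x*cos(3*x)/9 - 2*sin(3*x)/27 + ∫(6*x*log(x)/5) dx + ∫(1/(x + 4)) dx + ∫(2/(x + 5)) dx.
Step 6. Evaluate the standard form [assuming x > -5]: now x**2*sin(3*x)/3 + 2*x*cos(3*x)/9 + 2*log(x + 5) - 2*sin(3*x)/27 + ∫(6*x*log(x)/5) dx + ∫(1/(x + 4)) dx.
Step 7. Evaluate the standard form [assuming x > -4]: now x**2*sin(3*x)/3 + 2*x*cos(3*x)/9 + log(x + 4) + 2*log(x + 5) - 2*sin(3*x)/27 + ∫(6*x*log(x)/5) dx.
Step 8. Integrate ∫(6*x*log(x)/5) dx by parts with u = log(x), dv = (6*x/5) dx, so v = 3*x**2/5 [assuming x > 0]: now 3*x**2*log(x)/5 + x**2*sin(3*x)/3 + 2*x*cos(3*x)/9 + log(x + 4) + 2*log(x + 5) - 2*sin(3*x)/27 + ∫(-3*x/5) dx.
Step 9. Evaluate the standard form: now 3*x**2*log(x)/5 + x**2*sin(3*x)/3 - 3*x**2/10 + 2*x*cos(3*x)/9 + log(x + 4) + 2*log(x + 5) - 2*sin(3*x)/27.
Answer: 3*x**2*log(x)/5 + x**2*sin(3*x)/3 - 3*x**2/10 + 2*x*cos(3*x)/9 + log(x + 4) + 2*log(x + 5) - 2*sin(3*x)/27.


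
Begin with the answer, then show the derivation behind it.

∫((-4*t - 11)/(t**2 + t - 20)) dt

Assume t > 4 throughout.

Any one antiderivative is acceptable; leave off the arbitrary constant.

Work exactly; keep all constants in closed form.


The answer is -3*log(t - 4) - log(t + 5).
Step 1. Decompose ∫((-4*t - 11)/(t**2 + t - 20)) dt by partial fractions, (-4*t - 11)/(t**2 + t - 20) = -1/(t + 5) - 3/(t - 4): now ∫(-3/(t - 4)) dt + ∫(-1/(t + 5)) dt.
Step 2. Evaluate the standard form [assuming t > 4]: now -3*log(t - 4) + ∫(-1/(t + 5)) dt.
Step 3. Evaluate the standard form [assuming t > -5]: now -3*log(t - 4) - log(t + 5).
Answer: -3*log(t - 4) - log(t + 5).


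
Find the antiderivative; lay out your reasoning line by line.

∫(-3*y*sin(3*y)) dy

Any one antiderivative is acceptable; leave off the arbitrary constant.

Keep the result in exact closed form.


Step 1. Integrate ∫(-3*y*sin(3*y)) dy by parts with u = y, dv = (-3*sin(3*y)) dy, so v = cos(3*y): now y*cos(3*y) + ∫(-cos(3*y)) dy.
Step 2. Evaluate the standard form: now y*cos(3*y) - sin(3*y)/3.
Answer: y*cos(3*y) - sin(3*y)/3.


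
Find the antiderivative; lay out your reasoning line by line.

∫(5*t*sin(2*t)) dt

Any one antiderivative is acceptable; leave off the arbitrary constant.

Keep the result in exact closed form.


Step 1. Integrate ∫(5*t*sin(2*t)) dt by parts with u = t, dv = (5*sin(2*t)) dt, so v = -5*cos(2*t)/2: now -5*t*cos(2*t)/2 + ∫(5*cos(2*t)/2) dt.
Step 2. Evaluate the standard form: now -5*t*cos(2*t)/2 + 5*sin(2*t)/4.
Answer: -5*t*cos(2*t)/2 + 5*sin(2*t)/4.


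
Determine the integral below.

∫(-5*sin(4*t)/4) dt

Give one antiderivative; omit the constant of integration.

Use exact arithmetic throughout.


Answer: 5*cos(4*t)/16.


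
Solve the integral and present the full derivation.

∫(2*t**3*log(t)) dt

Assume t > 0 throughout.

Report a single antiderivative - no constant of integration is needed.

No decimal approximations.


Step 1. Integrate ∫(2*t**3*log(t)) dt by parts with u = log(t), dv = (2*t**3) dt, so v = t**4/2 [assuming t > 0]: now t**4*log(t)/2 + ∫(-t**3/2) dt.
Step 2. Evaluate the standard form: now t**4*log(t)/2 - t**4/8.
Answer: t**4*log(t)/2 - t**4/8.


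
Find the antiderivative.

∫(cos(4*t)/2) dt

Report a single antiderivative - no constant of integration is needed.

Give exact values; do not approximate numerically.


Answer: sin(4*t)/8.


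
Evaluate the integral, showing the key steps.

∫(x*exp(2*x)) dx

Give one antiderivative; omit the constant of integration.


Step 1. Integrate ∫(x*exp(2*x)) dx by parts with u = x, dv = (exp(2*x)) dx, so v = exp(2*x)/2: now x*exp(2*x)/2 + ∫(-exp(2*x)/2) dx.
Step 2. Evaluate the standard form: now x*exp(2*x)/2 - exp(2*x)/4.
Answer: x*exp(2*x)/2 - exp(2*x)/4.


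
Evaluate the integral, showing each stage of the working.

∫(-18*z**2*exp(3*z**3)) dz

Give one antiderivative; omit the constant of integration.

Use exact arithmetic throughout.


Step 1. Substitute u = z**3, turning ∫(-18*z**2*exp(3*z**3)) dz into ∫(-6*exp(3*u)) du: now ∫(-6*exp(3*u)) du.
Step 2. Evaluate the standard form: now -2*exp(3*u).
Step 3. Substitute back u = z**3: now -2*exp(3*z**3).
Answer: -2*exp(3*z**3).


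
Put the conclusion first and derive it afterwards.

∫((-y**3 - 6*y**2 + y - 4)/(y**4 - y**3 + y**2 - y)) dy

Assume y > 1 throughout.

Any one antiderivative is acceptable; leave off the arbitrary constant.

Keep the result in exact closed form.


The answer is 4*log(y) - 5*log(y - 1) - 2*atan(y).
Step 1. Decompose ∫((-y**3 - 6*y**2 + y - 4)/(y**4 - y**3 + y**2 - y)) dy by partial fractions, (-y**3 - 6*y**2 + y - 4)/(y**4 - y**3 + y**2 - y) = -2/(y**2 + 1) - 5/(y - 1) + 4/y: now ∫(4/y) dy + ∫(-5/(y - 1)) dy + ∫(-2/(y**2 + 1)) dy.
Step 2. Evaluate the standard form [assuming y > 0]: now 4*log(y) + ∫(-5/(y - 1)) dy + ∫(-2/(y**2 + 1)) dy.
Step 3. Evaluate the standard form [assuming y > 1]: now 4*log(y) - 5*log(y - 1) + ∫(-2/(y**2 + 1)) dy.
Step 4. Evaluate the standard form: now 4*log(y) - 5*log(y - 1) - 2*atan(y).
Answer: 4*log(y) - 5*log(y - 1) - 2*atan(y).


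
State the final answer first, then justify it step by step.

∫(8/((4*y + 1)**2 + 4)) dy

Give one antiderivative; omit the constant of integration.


The answer is atan(2*y + 1/2).
Step 1. Substitute u = 4*y + 1, turning ∫(8/((4*y + 1)**2 + 4)) dy into ∫(2/(u**2 + 4)) du: now ∫(2/(u**2 + 4)) du.
Step 2. Evaluate the standard form: now atan(u/2).
Step 3. Substitute back u = 4*y + 1: now atan(2*y + 1/2).
Answer: atan(2*y + 1/2).


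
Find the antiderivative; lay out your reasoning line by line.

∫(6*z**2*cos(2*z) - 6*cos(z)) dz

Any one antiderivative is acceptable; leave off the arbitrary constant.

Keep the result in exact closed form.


Step 1. Rewrite: now ∫(6*z**2*cos(2*z)) dz + ∫(-6*cos(z)) dz.
Step 2. Integrate ∫(6*z**2*cos(2*z)) dz by parts with u = z**2, dv = (6*cos(2*z)) dz, so v = 3*sin(2*z): now 3*z**2*sin(2*z) + ∫(-6*z*sin(2*z)) dz + ∫(-6*cos(z)) dz.
Step 3. Integrate ∫(-6*z*sin(2*z)) dz by parts with u = z, dv = (-6*sin(2*z)) dz, so v = 3*cos(2*z): now 3*z**2*sin(2*z) + 3*z*cos(2*z) + ∫(-6*cos(z)) dz + ∫(-3*cos(2*z)) dz.
Step 4. Evaluate the standard form: now 3*z**2*sin(2*z) + 3*z*cos(2*z) - 3*sin(2*z)/2 + ∫(-6*cos(z)) dz.
Step 5. Evaluate the standard form: now 3*z**2*sin(2*z) + 3*z*cos(2*z) - 6*sin(z) - 3*sin(2*z)/2.
Answer: 3*z**2*sin(2*z) + 3*z*cos(2*z) - 6*sin(z) - 3*sin(2*z)/2.


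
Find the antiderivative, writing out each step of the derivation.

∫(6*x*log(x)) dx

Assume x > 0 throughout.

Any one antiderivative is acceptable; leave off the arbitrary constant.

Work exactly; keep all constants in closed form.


Step 1. Integrate ∫(6*x*log(x)) dx by parts with u = log(x), dv = (6*x) dx, so v = 3*x**2 [assuming x > 0]: now 3*x**2*log(x) + ∫(-3*x) dx.
Step 2. Evaluate the standard form: now 3*x**2*log(x) - 3*x**2/2.
Answer: 3*x**2*log(x) - 3*x**2/2.


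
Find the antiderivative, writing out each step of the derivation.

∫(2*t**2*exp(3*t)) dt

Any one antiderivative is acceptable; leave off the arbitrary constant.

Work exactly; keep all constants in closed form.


Step 1. Integrate ∫(2*t**2*exp(3*t)) dt by parts with u = t**2, dv = (2*exp(3*t)) dt, so v = 2*exp(3*t)/3: now 2*t**2*exp(3*t)/3 + ∫(-4*t*exp(3*t)/3) dt.
Step 2. Integrate ∫(-4*t*exp(3*t)/3) dt by parts with u = t, dv = (-4*exp(3*t)/3) dt, so v = -4*exp(3*t)/9: now 2*t**2*exp(3*t)/3 - 4*t*exp(3*t)/9 + ∫(4*exp(3*t)/9) dt.
Step 3. Evaluate the standard form: now 2*t**2*exp(3*t)/3 - 4*t*exp(3*t)/9 + 4*exp(3*t)/27.
Answer: 2*t**2*exp(3*t)/3 - 4*t*exp(3*t)/9 + 4*exp(3*t)/27.


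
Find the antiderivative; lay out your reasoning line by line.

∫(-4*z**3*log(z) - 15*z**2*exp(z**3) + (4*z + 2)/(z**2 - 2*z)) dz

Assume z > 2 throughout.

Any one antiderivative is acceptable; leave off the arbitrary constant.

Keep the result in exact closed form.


Step 1. Rewrite: now ∫(-15*z**2*exp(z**3)) dz + ∫(-4*z**3*log(z)) dz + ∫((4*z + 2)/(z**2 - 2*z)) dz.
Step 2. Substitute u = z**3, turning ∫(-15*z**2*exp(z**3)) dz into ∫(-5*exp(u)) du: now ∫(-4*z**3*log(z)) dz + ∫((4*z + 2)/(z**2 - 2*z)) dz + ∫(-5*exp(u)) du.
Step 3. Evaluate the standard form: now -5*exp(u) + ∫(-4*z**3*log(z)) dz + ∫((4*z + 2)/(z**2 - 2*z)) dz.
Step 4. Substitute back u = z**3: now -5*exp(z**3) + ∫(-4*z**3*log(z)) dz + ∫((4*z + 2)/(z**2 - 2*z)) dz.
Step 5. Decompose ∫((4*z + 2)/(z**2 - 2*z)) dz by partial fractions, (4*z + 2)/(z**2 - 2*z) = 5/(z - 2) - 1/z: now -5*exp(z**3) + ∫(-1/z) dz + ∫(-4*z**3*log(z)) dz + ∫(5/(z - 2)) dz.
Step 6. Evaluate the standard form [assuming z > 0]: now -5*exp(z**3) - log(z) + ∫(-4*z**3*log(z)) dz + ∫(5/(z - 2)) dz.
Step 7. Evaluate the standard form [assuming z > 2]: now -5*exp(z**3) - log(z) + 5*log(z - 2) + ∫(-4*z**3*log(z)) dz.
Step 8. Integrate ∫(-4*z**3*log(z)) dz by parts with u = log(z), dv = (-4*z**3) dz, so v = -z**4 [assuming z > 0]: now -z**4*log(z) - 5*exp(z**3) - log(z) + 5*log(z - 2) + ∫(z**3) dz.
Step 9. Evaluate the standard form: now -z**4*log(z) + z**4/4 - 5*exp(z**3) - log(z) + 5*log(z - 2).
Answer: -z**4*log(z) + z**4/4 - 5*exp(z**3) - log(z) + 5*log(z - 2).


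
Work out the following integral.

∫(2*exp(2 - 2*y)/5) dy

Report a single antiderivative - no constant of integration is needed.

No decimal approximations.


Answer: -exp(2 - 2*y)/5.


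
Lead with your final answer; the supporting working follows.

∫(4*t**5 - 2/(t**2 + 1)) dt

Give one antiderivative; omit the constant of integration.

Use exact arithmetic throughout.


The answer is 2*t**6/3 - 2*atan(t).
Step 1. Rewrite: now ∫(4*t**5) dt + ∫(-2/(t**2 + 1)) dt.
Step 2. Evaluate the standard form: now -2*atan(t) + ∫(4*t**5) dt.
Step 3. Evaluate the standard form: now 2*t**6/3 - 2*atan(t).
Answer: 2*t**6/3 - 2*atan(t).


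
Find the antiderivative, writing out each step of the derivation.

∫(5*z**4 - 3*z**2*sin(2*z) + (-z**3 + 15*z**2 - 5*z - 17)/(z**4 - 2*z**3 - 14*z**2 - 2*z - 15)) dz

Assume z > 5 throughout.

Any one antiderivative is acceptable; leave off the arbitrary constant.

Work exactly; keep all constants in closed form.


Step 1. Rewrite: now ∫(5*z**4) dz + ∫(-3*z**2*sin(2*z)) dz + ∫((-z**3 + 15*z**2 - 5*z - 17)/(z**4 - 2*z**3 - 14*z**2 - 2*z - 15)) dz.
Step 2. Evaluate the standard form: now z**5 + ∫(-3*z**2*sin(2*z)) dz + ∫((-z**3 + 15*z**2 - 5*z - 17)/(z**4 - 2*z**3 - 14*z**2 - 2*z - 15)) dz.
Step 3. Integrate ∫(-3*z**2*sin(2*z)) dz by parts with u = z**2, dv = (-3*sin(2*z)) dz, so v = 3*cos(2*z)/2: now z**5 + 3*z**2*cos(2*z)/2 + ∫(-3*z*cos(2*z)) dz + ∫((-z**3 + 15*z**2 - 5*z - 17)/(z**4 - 2*z**3 - 14*z**2 - 2*z - 15)) dz.
Step 4. Integrate ∫(-3*z*cos(2*z)) dz by parts with u = z, dv = (-3*cos(2*z)) dz, so v = -3*sin(2*z)/2: now z**5 + 3*z**2*cos(2*z)/2 - 3*z*sin(2*z)/2 + ∫((-z**3 + 15*z**2 - 5*z - 17)/(z**4 - 2*z**3 - 14*z**2 - 2*z - 15)) dz + ∫(3*sin(2*z)/2) dz.
Step 5. Evaluate the standard form: now z**5 + 3*z**2*cos(2*z)/2 - 3*z*sin(2*z)/2 - 3*cos(2*z)/4 + ∫((-z**3 + 15*z**2 - 5*z - 17)/(z**4 - 2*z**3 - 14*z**2 - 2*z - 15)) dz.
Step 6. Decompose ∫((-z**3 + 15*z**2 - 5*z - 17)/(z**4 - 2*z**3 - 14*z**2 - 2*z - 15)) dz by partial fractions, (-z**3 + 15*z**2 - 5*z - 17)/(z**4 - 2*z**3 - 14*z**2 - 2*z - 15) = 2/(z**2 + 1) - 2/(z + 3) + 1/(z - 5): now z**5 + 3*z**2*cos(2*z)/2 - 3*z*sin(2*z)/2 - 3*cos(2*z)/4 + ∫(1/(z - 5)) dz + ∫(-2/(z + 3)) dz + ∫(2/(z**2 + 1)) dz.
Step 7. Evaluate the standard form [assuming z > 5]: now z**5 + 3*z**2*cos(2*z)/2 - 3*z*sin(2*z)/2 + log(z - 5) - 3*cos(2*z)/4 + ∫(-2/(z + 3)) dz + ∫(2/(z**2 + 1)) dz.
Step 8. Evaluate the standard form [assuming z > -3]: now z**5 + 3*z**2*cos(2*z)/2 - 3*z*sin(2*z)/2 + log(z - 5) - 2*log(z + 3) - 3*cos(2*z)/4 + ∫(2/(z**2 + 1)) dz.
Step 9. Evaluate the standard form: now z**5 + 3*z**2*cos(2*z)/2 - 3*z*sin(2*z)/2 + log(z - 5) - 2*log(z + 3) - 3*cos(2*z)/4 + 2*atan(z).
Answer: z**5 + 3*z**2*cos(2*z)/2 - 3*z*sin(2*z)/2 + log(z - 5) - 2*log(z + 3) - 3*cos(2*z)/4 + 2*atan(z).


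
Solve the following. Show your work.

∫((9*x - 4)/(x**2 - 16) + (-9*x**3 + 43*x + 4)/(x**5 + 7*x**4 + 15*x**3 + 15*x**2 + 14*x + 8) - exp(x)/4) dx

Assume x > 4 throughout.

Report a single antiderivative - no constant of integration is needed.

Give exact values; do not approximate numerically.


Step 1. Rewrite: now ∫((9*x - 4)/(x**2 - 16)) dx + ∫((-9*x**3 + 43*x + 4)/(x**5 + 7*x**4 + 15*x**3 + 15*x**2 + 14*x + 8)) dx + ∫(-exp(x)/4) dx.
Step 2. Evaluate the standard form: now -exp(x)/4 + ∫((9*x - 4)/(x**2 - 16)) dx + ∫((-9*x**3 + 43*x + 4)/(x**5 + 7*x**4 + 15*x**3 + 15*x**2 + 14*x + 8)) dx.
Step 3. Decompose ∫((-9*x**3 + 43*x + 4)/(x**5 + 7*x**4 + 15*x**3 + 15*x**2 + 14*x + 8)) dx by partial fractions, (-9*x**3 + 43*x + 4)/(x**5 + 7*x**4 + 15*x**3 + 15*x**2 + 14*x + 8) = 4/(x**2 + 1) + 4/(x + 4) + 1/(x + 2) - 5/(x + 1): now -exp(x)/4 + ∫((9*x - 4)/(x**2 - 16)) dx + ∫(-5/(x + 1)) dx + ∫(1/(x + 2)) dx + ∫(4/(x + 4)) dx + ∫(4/(x**2 + 1)) dx.
Step 4. Evaluate the standard form [assuming x > -1]: now -exp(x)/4 - 5*log(x + 1) + ∫((9*x - 4)/(x**2 - 16)) dx + ∫(1/(x + 2)) dx + ∫(4/(x + 4)) dx + ∫(4/(x**2 + 1)) dx.
Step 5. Evaluate the standard form [assuming x > -2]: now -exp(x)/4 - 5*log(x + 1) + log(x + 2) + ∫((9*x - 4)/(x**2 - 16)) dx + ∫(4/(x + 4)) dx + ∫(4/(x**2 + 1)) dx.
Step 6. Evaluate the standard form [assuming x > -4]: now -exp(x)/4 - 5*log(x + 1) + log(x + 2) + 4*log(x + 4) + ∫((9*x - 4)/(x**2 - 16)) dx + ∫(4/(x**2 + 1)) dx.
Step 7. Evaluate the standard form: now -exp(x)/4 - 5*log(x + 1) + log(x + 2) + 4*log(x + 4) + 4*atan(x) + ∫((9*x - 4)/(x**2 - 16)) dx.
Step 8. Decompose ∫((9*x - 4)/(x**2 - 16)) dx by partial fractions, (9*x - 4)/(x**2 - 16) = 5/(x + 4) + 4/(x - 4): now -exp(x)/4 - 5*log(x + 1) + log(x + 2) + 4*log(x + 4) + 4*atan(x) + ∫(4/(x - 4)) dx + ∫(5/(x + 4)) dx.
Step 9. Evaluate the standard form [assuming x > 4]: now -exp(x)/4 + 4*log(x - 4) - 5*log(x + 1) + log(x + 2) + 4*log(x + 4) + 4*atan(x) + ∫(5/(x + 4)) dx.
Step 10. Evaluate the standard form [assuming x > -4]: now -exp(x)/4 + 4*log(x - 4) - 5*log(x + 1) + log(x + 2) + 9*log(x + 4) + 4*atan(x).
Answer: -exp(x)/4 + 4*log(x - 4) - 5*log(x + 1) + log(x + 2) + 9*log(x + 4) + 4*atan(x).


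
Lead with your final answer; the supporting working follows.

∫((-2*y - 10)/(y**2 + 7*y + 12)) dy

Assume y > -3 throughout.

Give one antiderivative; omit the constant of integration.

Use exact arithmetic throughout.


The answer is -4*log(y + 3) + 2*log(y + 4).
Step 1. Decompose ∫((-2*y - 10)/(y**2 + 7*y + 12)) dy by partial fractions, (-2*y - 10)/(y**2 + 7*y + 12) = 2/(y + 4) - 4/(y + 3): now ∫(-4/(y + 3)) dy + ∫(2/(y + 4)) dy.
Step 2. Evaluate the standard form [assuming y > -4]: now 2*log(y + 4) + ∫(-4/(y + 3)) dy.
Step 3. Evaluate the standard form [assuming y > -3]: now -4*log(y + 3) + 2*log(y + 4).
Answer: -4*log(y + 3) + 2*log(y + 4).


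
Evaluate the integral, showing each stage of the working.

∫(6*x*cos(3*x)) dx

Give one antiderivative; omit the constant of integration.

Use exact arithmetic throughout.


Step 1. Integrate ∫(6*x*cos(3*x)) dx by parts with u = x, dv = (6*cos(3*x)) dx, so v = 2*sin(3*x): now 2*x*sin(3*x) + ∫(-2*sin(3*x)) dx.
Step 2. Evaluate the standard form: now 2*x*sin(3*x) + 2*cos(3*x)/3.
Answer: 2*x*sin(3*x) + 2*cos(3*x)/3.


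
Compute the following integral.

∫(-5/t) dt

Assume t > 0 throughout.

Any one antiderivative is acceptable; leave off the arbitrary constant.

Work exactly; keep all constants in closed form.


Answer: -5*log(t).


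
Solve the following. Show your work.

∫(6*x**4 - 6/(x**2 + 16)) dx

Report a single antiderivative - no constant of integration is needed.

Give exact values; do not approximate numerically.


Step 1. Rewrite: now ∫(6*x**4) dx + ∫(-6/(x**2 + 16)) dx.
Step 2. Evaluate the standard form: now -3*atan(x/4)/2 + ∫(6*x**4) dx.
Step 3. Evaluate the standard form: now 6*x**5/5 - 3*atan(x/4)/2.
Answer: 6*x**5/5 - 3*atan(x/4)/2.


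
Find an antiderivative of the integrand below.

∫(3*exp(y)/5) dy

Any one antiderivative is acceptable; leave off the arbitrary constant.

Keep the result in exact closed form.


Answer: 3*exp(y)/5.


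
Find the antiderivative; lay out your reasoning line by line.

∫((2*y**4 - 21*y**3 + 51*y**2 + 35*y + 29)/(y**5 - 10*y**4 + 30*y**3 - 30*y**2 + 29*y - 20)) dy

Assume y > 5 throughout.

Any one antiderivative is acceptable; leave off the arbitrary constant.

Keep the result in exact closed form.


Step 1. Decompose ∫((2*y**4 - 21*y**3 + 51*y**2 + 35*y + 29)/(y**5 - 10*y**4 + 30*y**3 - 30*y**2 + 29*y - 20)) dy by partial fractions, (2*y**4 - 21*y**3 + 51*y**2 + 35*y + 29)/(y**5 - 10*y**4 + 30*y**3 - 30*y**2 + 29*y - 20) = 2/(y**2 + 1) + 4/(y - 1) - 3/(y - 4) + 1/(y - 5): now ∫(1/(y - 5)) dy + ∫(-3/(y - 4)) dy + ∫(4/(y - 1)) dy + ∫(2/(y**2 + 1)) dy.
Step 2. Evaluate the standard form [assuming y > 5]: now log(y - 5) + ∫(-3/(y - 4)) dy + ∫(4/(y - 1)) dy + ∫(2/(y**2 + 1)) dy.
Step 3. Evaluate the standard form [assuming y > 1]: now log(y - 5) + 4*log(y - 1) + ∫(-3/(y - 4)) dy + ∫(2/(y**2 + 1)) dy.
Step 4. Evaluate the standard form [assuming y > 4]: now log(y - 5) - 3*log(y - 4) + 4*log(y - 1) + ∫(2/(y**2 + 1)) dy.
Step 5. Evaluate the standard form: now log(y - 5) - 3*log(y - 4) + 4*log(y - 1) + 2*atan(y).
Answer: log(y - 5) - 3*log(y - 4) + 4*log(y - 1) + 2*atan(y).


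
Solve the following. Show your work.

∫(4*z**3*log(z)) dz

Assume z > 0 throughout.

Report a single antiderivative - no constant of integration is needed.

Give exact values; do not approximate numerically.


Step 1. Integrate ∫(4*z**3*log(z)) dz by parts with u = log(z), dv = (4*z**3) dz, so v = z**4 [assuming z > 0]: now z**4*log(z) + ∫(-z**3) dz.
Step 2. Evaluate the standard form: now z**4*log(z) - z**4/4.
Answer: z**4*log(z) - z**4/4.


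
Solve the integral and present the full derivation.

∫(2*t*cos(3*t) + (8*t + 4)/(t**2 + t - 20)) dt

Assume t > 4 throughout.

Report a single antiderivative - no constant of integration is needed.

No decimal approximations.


Step 1. Rewrite: now ∫(2*t*cos(3*t)) dt + ∫((8*t + 4)/(t**2 + t - 20)) dt.
Step 2. Decompose ∫((8*t + 4)/(t**2 + t - 20)) dt by partial fractions, (8*t + 4)/(t**2 + t - 20) = 4/(t + 5) + 4/(t - 4): now ∫(2*t*cos(3*t)) dt + ∫(4/(t - 4)) dt + ∫(4/(t + 5)) dt.
Step 3. Evaluate the standard form [assuming t > 4]: now 4*log(t - 4) + ∫(2*t*cos(3*t)) dt + ∫(4/(t + 5)) dt.
Step 4. Evaluate the standard form [assuming t > -5]: now 4*log(t - 4) + 4*log(t + 5) + ∫(2*t*cos(3*t)) dt.
Step 5. Integrate ∫(2*t*cos(3*t)) dt by parts with u = t, dv = (2*cos(3*t)) dt, so v = 2*sin(3*t)/3: now 2*t*sin(3*t)/3 + 4*log(t - 4) + 4*log(t + 5) + ∫(-2*sin(3*t)/3) dt.
Step 6. Evaluate the standard form: now 2*t*sin(3*t)/3 + 4*log(t - 4) + 4*log(t + 5) + 2*cos(3*t)/9.
Answer: 2*t*sin(3*t)/3 + 4*log(t - 4) + 4*log(t + 5) + 2*cos(3*t)/9.


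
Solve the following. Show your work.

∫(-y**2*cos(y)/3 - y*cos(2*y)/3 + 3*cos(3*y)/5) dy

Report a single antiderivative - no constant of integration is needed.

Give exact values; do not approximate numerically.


Step 1. Rewrite: now ∫(-y*cos(2*y)/3) dy + ∫(-y**2*cos(y)/3) dy + ∫(3*cos(3*y)/5) dy.
Step 2. Integrate ∫(-y**2*cos(y)/3) dy by parts with u = y**2, dv = (-cos(y)/3) dy, so v = -sin(y)/3: now -y**2*sin(y)/3 + ∫(2*y*sin(y)/3) dy + ∫(-y*cos(2*y)/3) dy + ∫(3*cos(3*y)/5) dy.
Step 3. Integrate ∫(2*y*sin(y)/3) dy by parts with u = y, dv = (2*sin(y)/3) dy, so v = -2*cos(y)/3: now -y**2*sin(y)/3 - 2*y*cos(y)/3 + ∫(-y*cos(2*y)/3) dy + ∫(2*cos(y)/3) dy + ∫(3*cos(3*y)/5) dy.
Step 4. Evaluate the standard form: now -y**2*sin(y)/3 - 2*y*cos(y)/3 + 2*sin(y)/3 + ∫(-y*cos(2*y)/3) dy + ∫(3*cos(3*y)/5) dy.
Step 5. Integrate ∫(-y*cos(2*y)/3) dy by parts with u = y, dv = (-cos(2*y)/3) dy, so v = -sin(2*y)/6: now -y**2*sin(y)/3 - y*sin(2*y)/6 - 2*y*cos(y)/3 + 2*sin(y)/3 + ∫(sin(2*y)/6) dy + ∫(3*cos(3*y)/5) dy.
Step 6. Evaluate the standard form: now -y**2*sin(y)/3 - y*sin(2*y)/6 - 2*y*cos(y)/3 + 2*sin(y)/3 - cos(2*y)/12 + ∫(3*cos(3*y)/5) dy.
Step 7. Evaluate the standard form: now -y**2*sin(y)/3 - y*sin(2*y)/6 - 2*y*cos(y)/3 + 2*sin(y)/3 + sin(3*y)/5 - cos(2*y)/12.
Answer: -y**2*sin(y)/3 - y*sin(2*y)/6 - 2*y*cos(y)/3 + 2*sin(y)/3 + sin(3*y)/5 - cos(2*y)/12.


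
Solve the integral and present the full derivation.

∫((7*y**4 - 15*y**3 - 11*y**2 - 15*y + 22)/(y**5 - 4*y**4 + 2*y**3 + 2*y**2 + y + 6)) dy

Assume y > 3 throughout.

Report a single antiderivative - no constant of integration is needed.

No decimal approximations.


Step 1. Decompose ∫((7*y**4 - 15*y**3 - 11*y**2 - 15*y + 22)/(y**5 - 4*y**4 + 2*y**3 + 2*y**2 + y + 6)) dy by partial fractions, (7*y**4 - 15*y**3 - 11*y**2 - 15*y + 22)/(y**5 - 4*y**4 + 2*y**3 + 2*y**2 + y + 6) = 4/(y**2 + 1) + 2/(y + 1) + 4/(y - 2) + 1/(y - 3): now ∫(1/(y - 3)) dy + ∫(4/(y - 2)) dy + ∫(2/(y + 1)) dy + ∫(4/(y**2 + 1)) dy.
Step 2. Evaluate the standard form [assuming y > 2]: now 4*log(y - 2) + ∫(1/(y - 3)) dy + ∫(2/(y + 1)) dy + ∫(4/(y**2 + 1)) dy.
Step 3. Evaluate the standard form [assuming y > 3]: now log(y - 3) + 4*log(y - 2) + ∫(2/(y + 1)) dy + ∫(4/(y**2 + 1)) dy.
Step 4. Evaluate the standard form [assuming y > -1]: now log(y - 3) + 4*log(y - 2) + 2*log(y + 1) + ∫(4/(y**2 + 1)) dy.
Step 5. Evaluate the standard form: now log(y - 3) + 4*log(y - 2) + 2*log(y + 1) + 4*atan(y).
Answer: log(y - 3) + 4*log(y - 2) + 2*log(y + 1) + 4*atan(y).


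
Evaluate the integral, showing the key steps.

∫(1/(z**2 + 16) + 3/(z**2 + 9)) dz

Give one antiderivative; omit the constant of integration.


Step 1. Rewrite: now ∫(3/(z**2 + 9)) dz + ∫(1/(z**2 + 16)) dz.
Step 2. Evaluate the standard form: now atan(z/4)/4 + ∫(3/(z**2 + 9)) dz.
Step 3. Evaluate the standard form: now atan(z/4)/4 + atan(z/3).
Answer: atan(z/4)/4 + atan(z/3).


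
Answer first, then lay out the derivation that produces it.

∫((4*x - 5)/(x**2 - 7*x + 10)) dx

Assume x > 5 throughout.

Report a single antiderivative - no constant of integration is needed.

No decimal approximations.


The answer is 5*log(x - 5) - log(x - 2).
Step 1. Decompose ∫((4*x - 5)/(x**2 - 7*x + 10)) dx by partial fractions, (4*x - 5)/(x**2 - 7*x + 10) = -1/(x - 2) + 5/(x - 5): now ∫(5/(x - 5)) dx + ∫(-1/(x - 2)) dx.
Step 2. Evaluate the standard form [assuming x > 2]: now -log(x - 2) + ∫(5/(x - 5)) dx.
Step 3. Evaluate the standard form [assuming x > 5]: now 5*log(x - 5) - log(x - 2).
Answer: 5*log(x - 5) - log(x - 2).


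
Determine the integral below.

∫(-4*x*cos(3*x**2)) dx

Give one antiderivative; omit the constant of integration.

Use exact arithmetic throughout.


Answer: -2*sin(3*x**2)/3.


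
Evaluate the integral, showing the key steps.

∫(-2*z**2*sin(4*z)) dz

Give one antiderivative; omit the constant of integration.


Step 1. Integrate ∫(-2*z**2*sin(4*z)) dz by parts with u = z**2, dv = (-2*sin(4*z)) dz, so v = cos(4*z)/2: now z**2*cos(4*z)/2 + ∫(-z*cos(4*z)) dz.
Step 2. Integrate ∫(-z*cos(4*z)) dz by parts with u = z, dv = (-cos(4*z)) dz, so v = -sin(4*z)/4: now z**2*cos(4*z)/2 - z*sin(4*z)/4 + ∫(sin(4*z)/4) dz.
Step 3. Evaluate the standard form: now z**2*cos(4*z)/2 - z*sin(4*z)/4 - cos(4*z)/16.
Answer: z**2*cos(4*z)/2 - z*sin(4*z)/4 - cos(4*z)/16.


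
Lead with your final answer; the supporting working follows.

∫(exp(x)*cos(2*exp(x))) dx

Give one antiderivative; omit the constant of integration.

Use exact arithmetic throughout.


The answer is sin(2*exp(x))/2.
Step 1. Substitute u = exp(x), turning ∫(exp(x)*cos(2*exp(x))) dx into ∫(cos(2*u)) du: now ∫(cos(2*u)) du.
Step 2. Evaluate the standard form: now sin(2*u)/2.
Step 3. Substitute back u = exp(x): now sin(2*exp(x))/2.
Answer: sin(2*exp(x))/2.


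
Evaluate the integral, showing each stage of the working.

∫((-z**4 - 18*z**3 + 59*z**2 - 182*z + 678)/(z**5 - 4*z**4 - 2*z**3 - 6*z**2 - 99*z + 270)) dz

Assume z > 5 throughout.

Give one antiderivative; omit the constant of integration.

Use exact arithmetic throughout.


Step 1. Decompose ∫((-z**4 - 18*z**3 + 59*z**2 - 182*z + 678)/(z**5 - 4*z**4 - 2*z**3 - 6*z**2 - 99*z + 270)) dz by partial fractions, (-z**4 - 18*z**3 + 59*z**2 - 182*z + 678)/(z**5 - 4*z**4 - 2*z**3 - 6*z**2 - 99*z + 270) = 1/(z**2 + 9) + 3/(z + 3) - 2/(z - 2) - 2/(z - 5): now ∫(-2/(z - 5)) dz + ∫(-2/(z - 2)) dz + ∫(3/(z + 3)) dz + ∫(1/(z**2 + 9)) dz.
Step 2. Evaluate the standard form [assuming z > 2]: now -2*log(z - 2) + ∫(-2/(z - 5)) dz + ∫(3/(z + 3)) dz + ∫(1/(z**2 + 9)) dz.
Step 3. Evaluate the standard form [assuming z > 5]: now -2*log(z - 5) - 2*log(z - 2) + ∫(3/(z + 3)) dz + ∫(1/(z**2 + 9)) dz.
Step 4. Evaluate the standard form [assuming z > -3]: now -2*log(z - 5) - 2*log(z - 2) + 3*log(z + 3) + ∫(1/(z**2 + 9)) dz.
Step 5. Evaluate the standard form: now -2*log(z - 5) - 2*log(z - 2) + 3*log(z + 3) + atan(z/3)/3.
Answer: -2*log(z - 5) - 2*log(z - 2) + 3*log(z + 3) + atan(z/3)/3.


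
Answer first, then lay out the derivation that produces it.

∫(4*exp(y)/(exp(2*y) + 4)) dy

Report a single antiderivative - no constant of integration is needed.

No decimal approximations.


The answer is 2*atan(exp(y)/2).
Step 1. Substitute u = exp(y), turning ∫(4*exp(y)/(exp(2*y) + 4)) dy into ∫(4/(u**2 + 4)) du: now ∫(4/(u**2 + 4)) du.
Step 2. Evaluate the standard form: now 2*atan(u/2).
Step 3. Substitute back u = exp(y): now 2*atan(exp(y)/2).
Answer: 2*atan(exp(y)/2).


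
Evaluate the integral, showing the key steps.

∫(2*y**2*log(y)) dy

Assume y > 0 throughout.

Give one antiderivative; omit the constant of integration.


Step 1. Integrate ∫(2*y**2*log(y)) dy by parts with u = log(y), dv = (2*y**2) dy, so v = 2*y**3/3 [assuming y > 0]: now 2*y**3*log(y)/3 + ∫(-2*y**2/3) dy.
Step 2. Evaluate the standard form: now 2*y**3*log(y)/3 - 2*y**3/9.
Answer: 2*y**3*log(y)/3 - 2*y**3/9.


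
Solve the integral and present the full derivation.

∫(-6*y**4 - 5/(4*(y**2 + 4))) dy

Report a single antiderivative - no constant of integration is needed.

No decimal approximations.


Step 1. Rewrite: now ∫(-6*y**4) dy + ∫(-5/(4*(y**2 + 4))) dy.
Step 2. Evaluate the standard form: now -6*y**5/5 + ∫(-5/(4*(y**2 + 4))) dy.
Step 3. Evaluate the standard form: now -6*y**5/5 - 5*atan(y/2)/8.
Answer: -6*y**5/5 - 5*atan(y/2)/8.


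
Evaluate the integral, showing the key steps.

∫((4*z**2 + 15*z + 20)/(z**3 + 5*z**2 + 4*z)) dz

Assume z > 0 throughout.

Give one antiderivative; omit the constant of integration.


Step 1. Decompose ∫((4*z**2 + 15*z + 20)/(z**3 + 5*z**2 + 4*z)) dz by partial fractions, (4*z**2 + 15*z + 20)/(z**3 + 5*z**2 + 4*z) = 2/(z + 4) - 3/(z + 1) + 5/z: now ∫(5/z) dz + ∫(-3/(z + 1)) dz + ∫(2/(z + 4)) dz.
Step 2. Evaluate the standard form [assuming z > -4]: now 2*log(z + 4) + ∫(5/z) dz + ∫(-3/(z + 1)) dz.
Step 3. Evaluate the standard form [assuming z > -1]: now -3*log(z + 1) + 2*log(z + 4) + ∫(5/z) dz.
Step 4. Evaluate the standard form [assuming z > 0]: now 5*log(z) - 3*log(z + 1) + 2*log(z + 4).
Answer: 5*log(z) - 3*log(z + 1) + 2*log(z + 4).


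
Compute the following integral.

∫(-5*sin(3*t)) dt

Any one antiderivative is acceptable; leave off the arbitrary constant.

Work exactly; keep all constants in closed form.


Answer: 5*cos(3*t)/3.


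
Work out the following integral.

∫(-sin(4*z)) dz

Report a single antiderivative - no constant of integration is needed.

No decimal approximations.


Answer: cos(4*z)/4.


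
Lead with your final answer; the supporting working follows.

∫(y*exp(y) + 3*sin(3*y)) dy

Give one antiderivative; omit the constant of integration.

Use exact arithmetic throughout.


The answer is y*exp(y) - exp(y) - cos(3*y).
Step 1. Rewrite: now ∫(y*exp(y)) dy + ∫(3*sin(3*y)) dy.
Step 2. Integrate ∫(y*exp(y)) dy by parts with u = y, dv = (exp(y)) dy, so v = exp(y): now y*exp(y) + ∫(-exp(y)) dy + ∫(3*sin(3*y)) dy.
Step 3. Evaluate the standard form: now y*exp(y) - exp(y) + ∫(3*sin(3*y)) dy.
Step 4. Evaluate the standard form: now y*exp(y) - exp(y) - cos(3*y).
Answer: y*exp(y) - exp(y) - cos(3*y).


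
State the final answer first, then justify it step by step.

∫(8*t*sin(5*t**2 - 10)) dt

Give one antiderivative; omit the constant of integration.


The answer is -4*cos(5*t**2 - 10)/5.
Step 1. Substitute u = t**2 - 2, turning ∫(8*t*sin(5*t**2 - 10)) dt into ∫(4*sin(5*u)) du: now ∫(4*sin(5*u)) du.
Step 2. Evaluate the standard form: now -4*cos(5*u)/5.
Step 3. Substitute back u = t**2 - 2: now -4*cos(5*t**2 - 10)/5.
Answer: -4*cos(5*t**2 - 10)/5.


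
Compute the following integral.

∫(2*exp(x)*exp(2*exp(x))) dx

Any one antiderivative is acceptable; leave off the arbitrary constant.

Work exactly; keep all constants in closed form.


Answer: exp(2*exp(x)).


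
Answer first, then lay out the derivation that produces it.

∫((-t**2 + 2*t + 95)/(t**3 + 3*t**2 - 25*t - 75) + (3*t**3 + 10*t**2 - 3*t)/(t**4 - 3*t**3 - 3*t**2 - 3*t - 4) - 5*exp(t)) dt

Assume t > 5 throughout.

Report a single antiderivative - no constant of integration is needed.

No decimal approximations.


The answer is -5*exp(t) + log(t - 5) + 4*log(t - 4) - log(t + 1) - 5*log(t + 3) + 3*log(t + 5) + 2*atan(t).
Step 1. Rewrite: now ∫((-t**2 + 2*t + 95)/(t**3 + 3*t**2 - 25*t - 75)) dt + ∫((3*t**3 + 10*t**2 - 3*t)/(t**4 - 3*t**3 - 3*t**2 - 3*t - 4)) dt + ∫(-5*exp(t)) dt.
Step 2. Decompose ∫((-t**2 + 2*t + 95)/(t**3 + 3*t**2 - 25*t - 75)) dt by partial fractions, (-t**2 + 2*t + 95)/(t**3 + 3*t**2 - 25*t - 75) = 3/(t + 5) - 5/(t + 3) + 1/(t - 5): now ∫((3*t**3 + 10*t**2 - 3*t)/(t**4 - 3*t**3 - 3*t**2 - 3*t - 4)) dt + ∫(1/(t - 5)) dt + ∫(-5/(t + 3)) dt + ∫(3/(t + 5)) dt + ∫(-5*exp(t)) dt.
Step 3. Evaluate the standard form [assuming t > 5]: now log(t - 5) + ∫((3*t**3 + 10*t**2 - 3*t)/(t**4 - 3*t**3 - 3*t**2 - 3*t - 4)) dt + ∫(-5/(t + 3)) dt + ∫(3/(t + 5)) dt + ∫(-5*exp(t)) dt.
Step 4. Evaluate the standard form [assuming t > -3]: now log(t - 5) - 5*log(t + 3) + ∫((3*t**3 + 10*t**2 - 3*t)/(t**4 - 3*t**3 - 3*t**2 - 3*t - 4)) dt + ∫(3/(t + 5)) dt + ∫(-5*exp(t)) dt.
Step 5. Evaluate the standard form [assuming t > -5]: now log(t - 5) - 5*log(t + 3) + 3*log(t + 5) + ∫((3*t**3 + 10*t**2 - 3*t)/(t**4 - 3*t**3 - 3*t**2 - 3*t - 4)) dt + ∫(-5*exp(t)) dt.
Step 6. Evaluate the standard form: now -5*exp(t) + log(t - 5) - 5*log(t + 3) + 3*log(t + 5) + ∫((3*t**3 + 10*t**2 - 3*t)/(t**4 - 3*t**3 - 3*t**2 - 3*t - 4)) dt.
Step 7. Decompose ∫((3*t**3 + 10*t**2 - 3*t)/(t**4 - 3*t**3 - 3*t**2 - 3*t - 4)) dt by partial fractions, (3*t**3 + 10*t**2 - 3*t)/(t**4 - 3*t**3 - 3*t**2 - 3*t - 4) = 2/(t**2 + 1) - 1/(t + 1) + 4/(t - 4): now -5*exp(t) + log(t - 5) - 5*log(t + 3) + 3*log(t + 5) + ∫(4/(t - 4)) dt + ∫(-1/(t + 1)) dt + ∫(2/(t**2 + 1)) dt.
Step 8. Evaluate the standard form [assuming t > -1]: now -5*exp(t) + log(t - 5) - log(t + 1) - 5*log(t + 3) + 3*log(t + 5) + ∫(4/(t - 4)) dt + ∫(2/(t**2 + 1)) dt.
Step 9. Evaluate the standard form [assuming t > 4]: now -5*exp(t) + log(t - 5) + 4*log(t - 4) - log(t + 1) - 5*log(t + 3) + 3*log(t + 5) + ∫(2/(t**2 + 1)) dt.
Step 10. Evaluate the standard form: now -5*exp(t) + log(t - 5) + 4*log(t - 4) - log(t + 1) - 5*log(t + 3) + 3*log(t + 5) + 2*atan(t).
Answer: -5*exp(t) + log(t - 5) + 4*log(t - 4) - log(t + 1) - 5*log(t + 3) + 3*log(t + 5) + 2*atan(t).


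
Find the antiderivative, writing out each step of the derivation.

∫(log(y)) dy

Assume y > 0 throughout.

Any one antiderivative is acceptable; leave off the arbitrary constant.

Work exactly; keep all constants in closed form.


Step 1. Integrate ∫(log(y)) dy by parts with u = log(y), dv = (1) dy, so v = y [assuming y > 0]: now y*log(y) + ∫(-1) dy.
Step 2. Evaluate the standard form: now y*log(y) - y.
Answer: y*log(y) - y.


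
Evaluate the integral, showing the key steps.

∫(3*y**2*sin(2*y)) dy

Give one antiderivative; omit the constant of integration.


Step 1. Integrate ∫(3*y**2*sin(2*y)) dy by parts with u = y**2, dv = (3*sin(2*y)) dy, so v = -3*cos(2*y)/2: now -3*y**2*cos(2*y)/2 + ∫(3*y*cos(2*y)) dy.
Step 2. Integrate ∫(3*y*cos(2*y)) dy by parts with u = y, dv = (3*cos(2*y)) dy, so v = 3*sin(2*y)/2: now -3*y**2*cos(2*y)/2 + 3*y*sin(2*y)/2 + ∫(-3*sin(2*y)/2) dy.
Step 3. Evaluate the standard form: now -3*y**2*cos(2*y)/2 + 3*y*sin(2*y)/2 + 3*cos(2*y)/4.
Answer: -3*y**2*cos(2*y)/2 + 3*y*sin(2*y)/2 + 3*cos(2*y)/4.


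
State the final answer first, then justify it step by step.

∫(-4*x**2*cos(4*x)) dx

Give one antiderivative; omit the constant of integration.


The answer is -x**2*sin(4*x) - x*cos(4*x)/2 + sin(4*x)/8.
Step 1. Integrate ∫(-4*x**2*cos(4*x)) dx by parts with u = x**2, dv = (-4*cos(4*x)) dx, so v = -sin(4*x): now -x**2*sin(4*x) + ∫(2*x*sin(4*x)) dx.
Step 2. Integrate ∫(2*x*sin(4*x)) dx by parts with u = x, dv = (2*sin(4*x)) dx, so v = -cos(4*x)/2: now -x**2*sin(4*x) - x*cos(4*x)/2 + ∫(cos(4*x)/2) dx.
Step 3. Evaluate the standard form: now -x**2*sin(4*x) - x*cos(4*x)/2 + sin(4*x)/8.
Answer: -x**2*sin(4*x) - x*cos(4*x)/2 + sin(4*x)/8.


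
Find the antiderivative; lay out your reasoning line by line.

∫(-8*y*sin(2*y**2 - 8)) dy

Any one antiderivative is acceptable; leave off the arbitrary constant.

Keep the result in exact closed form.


Step 1. Substitute u = y**2 - 4, turning ∫(-8*y*sin(2*y**2 - 8)) dy into ∫(-4*sin(2*u)) du: now ∫(-4*sin(2*u)) du.
Step 2. Evaluate the standard form: now 2*cos(2*u).
Step 3. Substitute back u = y**2 - 4: now 2*cos(2*y**2 - 8).
Answer: 2*cos(2*y**2 - 8).


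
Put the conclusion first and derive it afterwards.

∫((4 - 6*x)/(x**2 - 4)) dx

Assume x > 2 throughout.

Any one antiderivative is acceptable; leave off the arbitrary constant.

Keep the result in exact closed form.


The answer is -2*log(x - 2) - 4*log(x + 2).
Step 1. Decompose ∫((4 - 6*x)/(x**2 - 4)) dx by partial fractions, (4 - 6*x)/(x**2 - 4) = -4/(x + 2) - 2/(x - 2): now ∫(-2/(x - 2)) dx + ∫(-4/(x + 2)) dx.
Step 2. Evaluate the standard form [assuming x > -2]: now -4*log(x + 2) + ∫(-2/(x - 2)) dx.
Step 3. Evaluate the standard form [assuming x > 2]: now -2*log(x - 2) - 4*log(x + 2).
Answer: -2*log(x - 2) - 4*log(x + 2).


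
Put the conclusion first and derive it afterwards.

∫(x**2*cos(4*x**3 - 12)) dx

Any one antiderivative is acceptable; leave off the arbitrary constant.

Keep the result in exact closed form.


The answer is sin(4*x**3 - 12)/12.
Step 1. Substitute u = x**3 - 3, turning ∫(x**2*cos(4*x**3 - 12)) dx into ∫(cos(4*u)/3) du: now ∫(cos(4*u)/3) du.
Step 2. Evaluate the standard form: now sin(4*u)/12.
Step 3. Substitute back u = x**3 - 3: now sin(4*x**3 - 12)/12.
Answer: sin(4*x**3 - 12)/12.


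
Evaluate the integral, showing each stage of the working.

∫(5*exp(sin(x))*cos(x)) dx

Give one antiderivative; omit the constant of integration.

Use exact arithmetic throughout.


Step 1. Substitute u = sin(x), turning ∫(5*exp(sin(x))*cos(x)) dx into ∫(5*exp(u)) du: now ∫(5*exp(u)) du.
Step 2. Evaluate the standard form: now 5*exp(u).
Step 3. Substitute back u = sin(x): now 5*exp(sin(x)).
Answer: 5*exp(sin(x)).


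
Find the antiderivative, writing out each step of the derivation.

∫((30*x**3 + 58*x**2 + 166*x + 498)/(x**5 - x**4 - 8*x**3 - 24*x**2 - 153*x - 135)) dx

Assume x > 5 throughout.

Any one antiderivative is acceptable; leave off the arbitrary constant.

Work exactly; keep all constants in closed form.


Step 1. Decompose ∫((30*x**3 + 58*x**2 + 166*x + 498)/(x**5 - x**4 - 8*x**3 - 24*x**2 - 153*x - 135)) dx by partial fractions, (30*x**3 + 58*x**2 + 166*x + 498)/(x**5 - x**4 - 8*x**3 - 24*x**2 - 153*x - 135) = 4/(x**2 + 9) - 1/(x + 3) - 3/(x + 1) + 4/(x - 5): now ∫(4/(x - 5)) dx + ∫(-3/(x + 1)) dx + ∫(-1/(x + 3)) dx + ∫(4/(x**2 + 9)) dx.
Step 2. Evaluate the standard form [assuming x > 5]: now 4*log(x - 5) + ∫(-3/(x + 1)) dx + ∫(-1/(x + 3)) dx + ∫(4/(x**2 + 9)) dx.
Step 3. Evaluate the standard form [assuming x > -3]: now 4*log(x - 5) - log(x + 3) + ∫(-3/(x + 1)) dx + ∫(4/(x**2 + 9)) dx.
Step 4. Evaluate the standard form [assuming x > -1]: now 4*log(x - 5) - 3*log(x + 1) - log(x + 3) + ∫(4/(x**2 + 9)) dx.
Step 5. Evaluate the standard form: now 4*log(x - 5) - 3*log(x + 1) - log(x + 3) + 4*atan(x/3)/3.
Answer: 4*log(x - 5) - 3*log(x + 1) - log(x + 3) + 4*atan(x/3)/3.


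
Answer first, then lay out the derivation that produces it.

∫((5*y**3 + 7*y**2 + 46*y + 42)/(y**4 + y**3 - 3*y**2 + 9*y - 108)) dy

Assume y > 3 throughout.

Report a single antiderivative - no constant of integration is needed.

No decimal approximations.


The answer is 3*log(y - 3) + 2*log(y + 4) + atan(y/3)/3.
Step 1. Decompose ∫((5*y**3 + 7*y**2 + 46*y + 42)/(y**4 + y**3 - 3*y**2 + 9*y - 108)) dy by partial fractions, (5*y**3 + 7*y**2 + 46*y + 42)/(y**4 + y**3 - 3*y**2 + 9*y - 108) = 1/(y**2 + 9) + 2/(y + 4) + 3/(y - 3): now ∫(3/(y - 3)) dy + ∫(2/(y + 4)) dy + ∫(1/(y**2 + 9)) dy.
Step 2. Evaluate the standard form [assuming y > 3]: now 3*log(y - 3) + ∫(2/(y + 4)) dy + ∫(1/(y**2 + 9)) dy.
Step 3. Evaluate the standard form [assuming y > -4]: now 3*log(y - 3) + 2*log(y + 4) + ∫(1/(y**2 + 9)) dy.
Step 4. Evaluate the standard form: now 3*log(y - 3) + 2*log(y + 4) + atan(y/3)/3.
Answer: 3*log(y - 3) + 2*log(y + 4) + atan(y/3)/3.


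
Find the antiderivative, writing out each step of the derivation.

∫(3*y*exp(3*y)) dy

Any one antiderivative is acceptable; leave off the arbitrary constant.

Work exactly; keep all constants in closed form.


Step 1. Integrate ∫(3*y*exp(3*y)) dy by parts with u = y, dv = (3*exp(3*y)) dy, so v = exp(3*y): now y*exp(3*y) + ∫(-exp(3*y)) dy.
Step 2. Evaluate the standard form: now y*exp(3*y) - exp(3*y)/3.
Answer: y*exp(3*y) - exp(3*y)/3.


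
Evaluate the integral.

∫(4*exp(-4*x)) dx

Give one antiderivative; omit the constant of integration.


Answer: -exp(-4*x).


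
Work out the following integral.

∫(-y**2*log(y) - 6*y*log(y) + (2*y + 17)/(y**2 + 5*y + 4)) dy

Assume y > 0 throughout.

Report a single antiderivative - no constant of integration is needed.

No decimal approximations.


Answer: -y**3*log(y)/3 + y**3/9 - 3*y**2*log(y) + 3*y**2/2 + 5*log(y + 1) - 3*log(y + 4).


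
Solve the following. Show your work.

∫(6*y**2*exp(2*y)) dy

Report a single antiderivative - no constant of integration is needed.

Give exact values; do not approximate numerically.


Step 1. Integrate ∫(6*y**2*exp(2*y)) dy by parts with u = y**2, dv = (6*exp(2*y)) dy, so v = 3*exp(2*y): now 3*y**2*exp(2*y) + ∫(-6*y*exp(2*y)) dy.
Step 2. Integrate ∫(-6*y*exp(2*y)) dy by parts with u = y, dv = (-6*exp(2*y)) dy, so v = -3*exp(2*y): now 3*y**2*exp(2*y) - 3*y*exp(2*y) + ∫(3*exp(2*y)) dy.
Step 3. Evaluate the standard form: now 3*y**2*exp(2*y) - 3*y*exp(2*y) + 3*exp(2*y)/2.
Answer: 3*y**2*exp(2*y) - 3*y*exp(2*y) + 3*exp(2*y)/2.


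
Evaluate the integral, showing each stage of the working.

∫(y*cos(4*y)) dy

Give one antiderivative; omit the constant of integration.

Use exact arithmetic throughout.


Step 1. Integrate ∫(y*cos(4*y)) dy by parts with u = y, dv = (cos(4*y)) dy, so v = sin(4*y)/4: now y*sin(4*y)/4 + ∫(-sin(4*y)/4) dy.
Step 2. Evaluate the standard form: now y*sin(4*y)/4 + cos(4*y)/16.
Answer: y*sin(4*y)/4 + cos(4*y)/16.
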